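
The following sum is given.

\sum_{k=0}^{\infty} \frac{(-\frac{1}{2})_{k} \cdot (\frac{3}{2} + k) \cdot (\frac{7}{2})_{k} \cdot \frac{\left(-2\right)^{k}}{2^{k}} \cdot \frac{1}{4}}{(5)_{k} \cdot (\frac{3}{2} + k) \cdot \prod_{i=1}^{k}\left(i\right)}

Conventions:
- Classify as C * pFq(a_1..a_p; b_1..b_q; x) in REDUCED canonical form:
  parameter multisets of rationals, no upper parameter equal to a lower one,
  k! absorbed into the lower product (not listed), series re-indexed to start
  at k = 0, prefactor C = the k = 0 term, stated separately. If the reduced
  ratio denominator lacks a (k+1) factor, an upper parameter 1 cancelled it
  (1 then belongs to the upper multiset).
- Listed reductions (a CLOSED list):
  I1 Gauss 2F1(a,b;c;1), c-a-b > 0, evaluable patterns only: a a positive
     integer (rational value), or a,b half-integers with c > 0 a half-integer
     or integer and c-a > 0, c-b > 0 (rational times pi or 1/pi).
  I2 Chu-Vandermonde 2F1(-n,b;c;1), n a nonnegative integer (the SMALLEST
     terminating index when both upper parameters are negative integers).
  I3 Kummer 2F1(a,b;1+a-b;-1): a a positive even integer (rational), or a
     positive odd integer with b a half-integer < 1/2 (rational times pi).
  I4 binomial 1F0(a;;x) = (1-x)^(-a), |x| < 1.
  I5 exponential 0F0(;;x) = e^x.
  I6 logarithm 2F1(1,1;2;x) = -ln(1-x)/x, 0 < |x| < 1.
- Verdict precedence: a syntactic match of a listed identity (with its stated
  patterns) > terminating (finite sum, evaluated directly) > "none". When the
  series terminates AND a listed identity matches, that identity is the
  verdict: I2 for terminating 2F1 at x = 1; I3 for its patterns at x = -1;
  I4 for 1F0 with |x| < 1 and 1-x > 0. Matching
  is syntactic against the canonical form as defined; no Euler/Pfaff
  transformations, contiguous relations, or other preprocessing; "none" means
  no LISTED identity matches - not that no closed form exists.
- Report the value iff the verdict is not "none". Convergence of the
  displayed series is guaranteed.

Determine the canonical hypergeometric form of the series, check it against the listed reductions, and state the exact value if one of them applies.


Classification (C = \frac{1}{4}): 2F1 with upper {-\frac{1}{2}, \frac{7}{2}}, lower {5}, argument x = -1. Verdict: none - at argument -1 the multisets {-\frac{1}{2}, \frac{7}{2}} ; {5} match no listed identity.

First insight: from the first term \frac{1}{4}: the factor k + 3/2 cancels (top and bottom), leaving prefactor 1/4.
Ratio: r(k) = -1 * (k-\frac{1}{2}) (k+\frac{7}{2}) / [(k+5) (k+1)] - rational in k, leading ratio -1; with t_0 = \frac{1}{4}, classification follows.


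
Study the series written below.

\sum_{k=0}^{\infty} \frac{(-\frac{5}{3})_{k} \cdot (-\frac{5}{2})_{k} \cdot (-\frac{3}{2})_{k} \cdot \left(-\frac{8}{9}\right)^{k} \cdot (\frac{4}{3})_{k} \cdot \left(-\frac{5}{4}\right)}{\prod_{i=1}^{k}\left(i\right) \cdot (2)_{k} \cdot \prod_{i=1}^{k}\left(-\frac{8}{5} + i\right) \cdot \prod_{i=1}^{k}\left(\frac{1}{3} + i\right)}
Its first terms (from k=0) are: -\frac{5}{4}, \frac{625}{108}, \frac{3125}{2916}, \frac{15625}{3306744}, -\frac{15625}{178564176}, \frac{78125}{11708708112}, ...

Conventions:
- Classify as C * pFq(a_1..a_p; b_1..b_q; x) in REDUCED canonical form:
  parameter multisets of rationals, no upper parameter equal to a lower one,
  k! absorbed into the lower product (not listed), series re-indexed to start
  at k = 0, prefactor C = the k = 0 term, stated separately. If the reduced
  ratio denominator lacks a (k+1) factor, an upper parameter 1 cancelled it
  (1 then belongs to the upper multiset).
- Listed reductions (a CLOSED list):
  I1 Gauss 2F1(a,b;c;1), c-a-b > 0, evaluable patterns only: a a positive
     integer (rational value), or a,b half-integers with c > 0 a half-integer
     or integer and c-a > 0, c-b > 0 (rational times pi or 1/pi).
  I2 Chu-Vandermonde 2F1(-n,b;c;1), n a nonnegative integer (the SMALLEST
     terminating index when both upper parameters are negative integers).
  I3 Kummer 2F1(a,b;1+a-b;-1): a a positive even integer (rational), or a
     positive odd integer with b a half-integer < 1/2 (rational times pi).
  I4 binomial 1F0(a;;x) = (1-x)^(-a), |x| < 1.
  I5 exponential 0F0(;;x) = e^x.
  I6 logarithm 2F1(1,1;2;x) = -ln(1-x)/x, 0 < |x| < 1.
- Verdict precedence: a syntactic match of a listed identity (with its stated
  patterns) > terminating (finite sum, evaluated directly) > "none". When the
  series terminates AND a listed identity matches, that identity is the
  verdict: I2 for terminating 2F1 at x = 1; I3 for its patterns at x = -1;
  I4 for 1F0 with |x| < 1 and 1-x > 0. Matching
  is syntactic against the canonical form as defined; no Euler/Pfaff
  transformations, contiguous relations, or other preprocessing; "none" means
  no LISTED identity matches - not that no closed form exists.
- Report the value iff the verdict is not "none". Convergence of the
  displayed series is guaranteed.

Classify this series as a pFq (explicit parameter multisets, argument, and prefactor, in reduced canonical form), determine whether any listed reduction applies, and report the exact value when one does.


The series (x = -\frac{8}{9}) is 3F2: upper {-\frac{5}{2}, -\frac{5}{3}, -\frac{3}{2}}, lower {-\frac{3}{5}, 2}, prefactor -\frac{5}{4}. Verdict: none - this 3F2 at x = -\frac{8}{9} matches no listed pattern, and upper {-\frac{5}{2}, -\frac{5}{3}, -\frac{3}{2}} holds no stopper.

Structural cue: t_0 = -\frac{5}{4} here, and the product of the first k integers (C = -5/4, x = -8/9) is k!.
Term ratio: r(k) = -\frac{8}{9} * (k-\frac{5}{2}) (k-\frac{5}{3}) (k-\frac{3}{2}) / [(k-\frac{3}{5}) (k+2) (k+1)] - rational in k, leading ratio -\frac{8}{9}; with t_0 = -\frac{5}{4}, classification follows.


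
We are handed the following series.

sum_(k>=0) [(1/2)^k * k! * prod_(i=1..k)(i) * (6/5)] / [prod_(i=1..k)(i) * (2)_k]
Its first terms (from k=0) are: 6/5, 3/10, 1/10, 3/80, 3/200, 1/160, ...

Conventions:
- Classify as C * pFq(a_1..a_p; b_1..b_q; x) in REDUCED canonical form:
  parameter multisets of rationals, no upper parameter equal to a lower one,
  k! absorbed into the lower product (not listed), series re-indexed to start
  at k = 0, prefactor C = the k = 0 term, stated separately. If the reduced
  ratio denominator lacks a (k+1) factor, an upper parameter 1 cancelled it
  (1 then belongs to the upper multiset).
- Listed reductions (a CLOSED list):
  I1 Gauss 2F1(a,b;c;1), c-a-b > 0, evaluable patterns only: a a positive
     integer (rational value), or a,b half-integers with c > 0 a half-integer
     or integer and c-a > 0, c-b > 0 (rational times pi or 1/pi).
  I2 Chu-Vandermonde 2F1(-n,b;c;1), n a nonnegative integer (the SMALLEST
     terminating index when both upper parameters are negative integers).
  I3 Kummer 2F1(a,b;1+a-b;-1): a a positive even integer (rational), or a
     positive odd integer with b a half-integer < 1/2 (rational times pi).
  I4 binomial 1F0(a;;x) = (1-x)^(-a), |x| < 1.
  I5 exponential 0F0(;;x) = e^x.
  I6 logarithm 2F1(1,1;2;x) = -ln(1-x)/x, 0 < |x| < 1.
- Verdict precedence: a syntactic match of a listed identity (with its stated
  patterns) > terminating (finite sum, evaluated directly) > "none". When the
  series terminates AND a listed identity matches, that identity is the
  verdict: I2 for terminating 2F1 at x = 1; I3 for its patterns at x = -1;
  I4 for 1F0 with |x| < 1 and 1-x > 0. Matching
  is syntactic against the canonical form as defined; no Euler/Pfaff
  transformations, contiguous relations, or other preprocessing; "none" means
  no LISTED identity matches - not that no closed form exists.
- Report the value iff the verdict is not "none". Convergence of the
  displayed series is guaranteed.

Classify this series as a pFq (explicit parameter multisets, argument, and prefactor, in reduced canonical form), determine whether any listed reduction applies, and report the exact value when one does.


Canonical form: C = 6/5 times 2F1 with upper {1, 1}, lower {2}, x = 1/2. Verdict: logarithm (I6) applies (the logarithm: parameters (1,1;2), x = 1/2). Its exact value is (-12/5) * ln(1/2).

The tell: from the first term 6/5: the factorial ratio (C = 6/5, x = 1/2) (k+a-1)!/(a-1)! is a rising factorial (a)_k.
Step ratio: r(k) = (1/2) * (k+1) (k+1) / [(k+2) (k+1)] - rational in k. x = (1/2); t_0 = 6/5; negate the roots.


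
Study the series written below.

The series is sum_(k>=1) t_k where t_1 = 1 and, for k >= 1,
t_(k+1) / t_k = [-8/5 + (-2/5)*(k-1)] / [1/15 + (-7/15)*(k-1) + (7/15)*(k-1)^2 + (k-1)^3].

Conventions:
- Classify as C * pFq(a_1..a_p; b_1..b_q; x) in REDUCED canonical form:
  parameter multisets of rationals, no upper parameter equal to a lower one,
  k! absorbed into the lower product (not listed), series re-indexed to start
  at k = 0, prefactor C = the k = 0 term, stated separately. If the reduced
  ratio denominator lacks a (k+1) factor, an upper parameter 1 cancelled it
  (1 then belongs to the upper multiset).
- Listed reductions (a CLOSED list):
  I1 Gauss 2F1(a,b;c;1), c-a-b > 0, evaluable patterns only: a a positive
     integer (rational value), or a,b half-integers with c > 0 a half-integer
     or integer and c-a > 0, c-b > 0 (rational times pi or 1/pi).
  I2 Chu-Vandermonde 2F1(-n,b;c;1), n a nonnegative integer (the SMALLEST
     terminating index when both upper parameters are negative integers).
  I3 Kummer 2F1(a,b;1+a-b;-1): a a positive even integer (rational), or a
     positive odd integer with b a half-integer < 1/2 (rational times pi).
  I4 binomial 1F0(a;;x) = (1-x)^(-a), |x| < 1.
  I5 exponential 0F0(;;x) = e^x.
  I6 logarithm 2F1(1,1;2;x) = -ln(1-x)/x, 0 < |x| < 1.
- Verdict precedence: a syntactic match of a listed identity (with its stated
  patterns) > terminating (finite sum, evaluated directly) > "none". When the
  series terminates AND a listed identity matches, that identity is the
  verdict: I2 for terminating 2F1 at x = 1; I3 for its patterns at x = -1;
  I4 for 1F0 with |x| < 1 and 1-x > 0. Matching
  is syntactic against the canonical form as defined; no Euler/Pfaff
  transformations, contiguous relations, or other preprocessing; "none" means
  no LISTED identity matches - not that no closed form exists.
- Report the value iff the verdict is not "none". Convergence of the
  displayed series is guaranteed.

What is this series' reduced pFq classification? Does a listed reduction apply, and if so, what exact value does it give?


Canonical form: C = 1 times 1F2 with upper {4}, lower {-1/3, -1/5}, x = -2/5. Verdict: none - this 1F2 at x = -2/5 matches no listed pattern, and upper {4} holds no stopper.

Structural cue: from the first term 1: factor the ratio over Q (C = 1, x = -2/5): negated roots = parameters.
Step ratio: r(k) = (-2/5) * (k+4) / [(k-1/3) (k-1/5) (k+1)] - rational; roots negated = parameters, x = (-2/5), C = 1.


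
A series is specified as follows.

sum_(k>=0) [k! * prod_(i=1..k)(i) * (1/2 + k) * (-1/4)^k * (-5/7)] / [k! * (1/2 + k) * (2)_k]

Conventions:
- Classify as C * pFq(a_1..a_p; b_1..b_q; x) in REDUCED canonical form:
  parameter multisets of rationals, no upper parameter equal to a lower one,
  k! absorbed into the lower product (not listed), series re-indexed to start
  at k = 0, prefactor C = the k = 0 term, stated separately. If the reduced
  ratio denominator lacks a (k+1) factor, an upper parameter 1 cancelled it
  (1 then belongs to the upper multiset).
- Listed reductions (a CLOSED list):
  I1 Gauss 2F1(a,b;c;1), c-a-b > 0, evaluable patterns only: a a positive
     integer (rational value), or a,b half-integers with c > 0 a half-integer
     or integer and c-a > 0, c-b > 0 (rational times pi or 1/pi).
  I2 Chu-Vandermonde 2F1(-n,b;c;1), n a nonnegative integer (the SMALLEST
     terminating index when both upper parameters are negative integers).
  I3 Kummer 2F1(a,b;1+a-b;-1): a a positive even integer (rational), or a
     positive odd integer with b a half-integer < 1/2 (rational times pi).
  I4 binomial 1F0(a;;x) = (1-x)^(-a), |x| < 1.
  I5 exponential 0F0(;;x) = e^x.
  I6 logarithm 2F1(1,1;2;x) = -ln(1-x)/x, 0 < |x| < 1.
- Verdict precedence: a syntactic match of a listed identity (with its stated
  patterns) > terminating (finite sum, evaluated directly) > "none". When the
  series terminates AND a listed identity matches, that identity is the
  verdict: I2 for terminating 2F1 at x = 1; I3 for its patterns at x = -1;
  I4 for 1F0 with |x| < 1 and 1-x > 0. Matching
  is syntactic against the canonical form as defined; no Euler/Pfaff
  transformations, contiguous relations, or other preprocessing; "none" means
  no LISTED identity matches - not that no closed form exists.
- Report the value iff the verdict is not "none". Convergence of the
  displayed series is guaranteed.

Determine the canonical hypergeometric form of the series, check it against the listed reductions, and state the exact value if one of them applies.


At argument -1/4: a 2F1 with upper {1, 1}, lower {2}, scaled by C = -5/7. Verdict: logarithm (I6) matches (the logarithm: parameters (1,1;2), x = -1/4). Exact value: (-20/7) * ln(5/4).

First insight: with t_0 = -5/7, the factorial ratio (C = -5/7, x = -1/4) (k+a-1)!/(a-1)! is a rising factorial (a)_k.
Consecutive-term ratio: r(k) = (-1/4) * (k+1) (k+1) / [(k+2) (k+1)] - poly over poly, x = (-1/4) from leading terms; C = -5/7 at k = 0.


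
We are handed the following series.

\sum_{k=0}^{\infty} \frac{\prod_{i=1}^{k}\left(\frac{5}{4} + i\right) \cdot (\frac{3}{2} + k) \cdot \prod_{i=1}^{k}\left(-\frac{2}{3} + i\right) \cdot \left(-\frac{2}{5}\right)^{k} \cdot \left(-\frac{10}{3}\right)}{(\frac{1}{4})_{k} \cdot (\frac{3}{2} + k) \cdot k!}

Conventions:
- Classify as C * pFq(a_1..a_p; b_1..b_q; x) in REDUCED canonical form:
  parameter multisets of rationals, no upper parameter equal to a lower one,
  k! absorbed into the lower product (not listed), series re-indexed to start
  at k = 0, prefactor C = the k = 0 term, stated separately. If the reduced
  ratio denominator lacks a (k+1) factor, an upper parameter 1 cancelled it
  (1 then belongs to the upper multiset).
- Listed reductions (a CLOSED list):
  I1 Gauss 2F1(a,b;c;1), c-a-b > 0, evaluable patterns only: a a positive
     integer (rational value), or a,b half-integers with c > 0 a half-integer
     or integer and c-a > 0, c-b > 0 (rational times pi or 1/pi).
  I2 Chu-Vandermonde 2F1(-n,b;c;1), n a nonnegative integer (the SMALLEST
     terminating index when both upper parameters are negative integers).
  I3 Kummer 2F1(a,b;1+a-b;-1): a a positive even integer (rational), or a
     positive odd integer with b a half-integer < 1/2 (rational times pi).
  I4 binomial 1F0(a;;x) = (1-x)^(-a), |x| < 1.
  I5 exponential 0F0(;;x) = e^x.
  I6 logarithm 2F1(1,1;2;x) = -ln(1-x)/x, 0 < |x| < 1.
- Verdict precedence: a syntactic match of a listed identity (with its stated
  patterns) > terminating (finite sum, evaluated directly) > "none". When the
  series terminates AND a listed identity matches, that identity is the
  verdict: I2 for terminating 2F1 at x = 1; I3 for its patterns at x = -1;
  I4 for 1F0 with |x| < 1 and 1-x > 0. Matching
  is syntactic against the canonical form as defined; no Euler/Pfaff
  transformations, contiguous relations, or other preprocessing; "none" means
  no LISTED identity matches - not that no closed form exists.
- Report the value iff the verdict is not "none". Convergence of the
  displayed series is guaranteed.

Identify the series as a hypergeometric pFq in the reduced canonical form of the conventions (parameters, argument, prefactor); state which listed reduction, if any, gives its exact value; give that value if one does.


At argument -\frac{2}{5}: a 2F1 with upper {\frac{1}{3}, \frac{9}{4}}, lower {\frac{1}{4}}, scaled by C = -\frac{10}{3}. Verdict: none here - no I1-I6 shape fits x = -\frac{2}{5} with lower {\frac{1}{4}}.

First insight: x = -\frac{2}{5} and the running product (C = -10/3, x = -2/5) telescopes to a rising factorial.
Step ratio: r(k) = -\frac{2}{5} * (k+\frac{1}{3}) (k+\frac{9}{4}) / [(k+\frac{1}{4}) (k+1)] ; factor over Q: parameters, x = -\frac{2}{5}, and C = -\frac{10}{3}.


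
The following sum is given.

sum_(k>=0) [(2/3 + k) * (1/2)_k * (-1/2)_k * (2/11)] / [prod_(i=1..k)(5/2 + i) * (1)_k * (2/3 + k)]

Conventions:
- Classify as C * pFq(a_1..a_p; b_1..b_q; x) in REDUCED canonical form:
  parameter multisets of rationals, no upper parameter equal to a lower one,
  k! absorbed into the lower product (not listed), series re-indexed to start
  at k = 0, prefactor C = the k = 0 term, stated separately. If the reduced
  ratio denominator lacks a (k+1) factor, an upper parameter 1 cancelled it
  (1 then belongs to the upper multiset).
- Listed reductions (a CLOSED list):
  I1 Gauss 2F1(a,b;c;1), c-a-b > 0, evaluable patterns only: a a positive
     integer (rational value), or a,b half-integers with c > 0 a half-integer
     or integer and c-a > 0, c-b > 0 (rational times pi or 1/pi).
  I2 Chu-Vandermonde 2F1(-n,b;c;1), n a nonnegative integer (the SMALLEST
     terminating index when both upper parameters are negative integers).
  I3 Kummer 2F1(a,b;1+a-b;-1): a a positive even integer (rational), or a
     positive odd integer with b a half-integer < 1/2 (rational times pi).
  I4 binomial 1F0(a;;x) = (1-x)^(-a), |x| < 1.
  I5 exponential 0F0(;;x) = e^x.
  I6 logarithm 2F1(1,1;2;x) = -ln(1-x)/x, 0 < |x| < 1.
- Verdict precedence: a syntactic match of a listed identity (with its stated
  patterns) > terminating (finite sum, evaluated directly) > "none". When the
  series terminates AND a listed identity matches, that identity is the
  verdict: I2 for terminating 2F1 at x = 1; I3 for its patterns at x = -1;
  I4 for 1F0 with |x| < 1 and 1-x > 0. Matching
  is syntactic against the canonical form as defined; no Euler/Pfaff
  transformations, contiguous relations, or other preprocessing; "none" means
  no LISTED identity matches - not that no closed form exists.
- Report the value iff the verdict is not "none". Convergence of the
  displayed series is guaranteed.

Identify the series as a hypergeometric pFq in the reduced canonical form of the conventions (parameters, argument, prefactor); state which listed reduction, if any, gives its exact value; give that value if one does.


The series (x = 1) is 2F1: upper {-1/2, 1/2}, lower {7/2}, prefactor 2/11. Verdict: this is Gauss (I1, half-integer pattern) (x = 1; upper {-1/2, 1/2} half-integers, c = 7/2 in the evaluable pattern). Exact value: (75/1408) * pi.

The tell: x = 1 and the lower running product (C = 2/11) is a rising factorial.
Term ratio: r(k) = 1 * (k-1/2) (k+1/2) / [(k+7/2) (k+1)] - rational in k. x = 1; t_0 = 2/11; negate the roots.


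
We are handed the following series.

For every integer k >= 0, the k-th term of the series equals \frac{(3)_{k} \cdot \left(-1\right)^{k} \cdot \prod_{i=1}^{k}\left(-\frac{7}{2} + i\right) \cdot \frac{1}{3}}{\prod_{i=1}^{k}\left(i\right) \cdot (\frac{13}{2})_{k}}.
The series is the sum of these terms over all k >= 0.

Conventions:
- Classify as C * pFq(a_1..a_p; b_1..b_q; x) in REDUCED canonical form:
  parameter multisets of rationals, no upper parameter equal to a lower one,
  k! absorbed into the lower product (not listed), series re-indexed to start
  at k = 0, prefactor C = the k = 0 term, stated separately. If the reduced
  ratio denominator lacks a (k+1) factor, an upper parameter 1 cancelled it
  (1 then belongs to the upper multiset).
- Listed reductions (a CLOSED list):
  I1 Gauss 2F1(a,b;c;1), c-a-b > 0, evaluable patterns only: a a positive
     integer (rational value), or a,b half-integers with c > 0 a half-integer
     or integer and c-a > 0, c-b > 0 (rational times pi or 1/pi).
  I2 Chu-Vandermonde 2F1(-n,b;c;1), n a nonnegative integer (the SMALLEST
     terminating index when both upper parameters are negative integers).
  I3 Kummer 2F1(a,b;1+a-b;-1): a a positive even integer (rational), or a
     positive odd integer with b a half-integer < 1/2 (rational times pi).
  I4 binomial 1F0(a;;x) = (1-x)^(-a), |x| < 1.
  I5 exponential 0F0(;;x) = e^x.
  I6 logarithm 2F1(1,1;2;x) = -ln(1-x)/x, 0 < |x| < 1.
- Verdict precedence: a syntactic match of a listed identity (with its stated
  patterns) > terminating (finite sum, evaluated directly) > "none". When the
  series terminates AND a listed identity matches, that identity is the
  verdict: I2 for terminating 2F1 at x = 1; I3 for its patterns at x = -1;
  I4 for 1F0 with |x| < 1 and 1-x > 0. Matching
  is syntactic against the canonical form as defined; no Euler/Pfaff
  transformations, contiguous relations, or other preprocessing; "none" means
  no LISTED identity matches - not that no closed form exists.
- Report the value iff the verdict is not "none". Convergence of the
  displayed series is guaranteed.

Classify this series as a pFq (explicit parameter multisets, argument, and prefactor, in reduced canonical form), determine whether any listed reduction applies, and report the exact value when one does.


The tell: t_0 = \frac{1}{3} here, and the product of the first k integers (C = 1/3) is k!.
Adjacent-term ratio: r(k) = -1 * (k-\frac{5}{2}) (k+3) / [(k+\frac{13}{2}) (k+1)] - poly over poly, x = -1 from leading terms; C = \frac{1}{3} at k = 0.

x = -1 here; the reduced form reads 2F1, upper {-\frac{5}{2}, 3}, lower {\frac{13}{2}}, C = \frac{1}{3}. Verdict: the Kummer evaluation I3 matches (x = -1; c = \frac{13}{2} equals 1+a-b for upper {-\frac{5}{2}, 3}: listed pattern). Sum: \frac{1155}{4096} \cdot \pi.


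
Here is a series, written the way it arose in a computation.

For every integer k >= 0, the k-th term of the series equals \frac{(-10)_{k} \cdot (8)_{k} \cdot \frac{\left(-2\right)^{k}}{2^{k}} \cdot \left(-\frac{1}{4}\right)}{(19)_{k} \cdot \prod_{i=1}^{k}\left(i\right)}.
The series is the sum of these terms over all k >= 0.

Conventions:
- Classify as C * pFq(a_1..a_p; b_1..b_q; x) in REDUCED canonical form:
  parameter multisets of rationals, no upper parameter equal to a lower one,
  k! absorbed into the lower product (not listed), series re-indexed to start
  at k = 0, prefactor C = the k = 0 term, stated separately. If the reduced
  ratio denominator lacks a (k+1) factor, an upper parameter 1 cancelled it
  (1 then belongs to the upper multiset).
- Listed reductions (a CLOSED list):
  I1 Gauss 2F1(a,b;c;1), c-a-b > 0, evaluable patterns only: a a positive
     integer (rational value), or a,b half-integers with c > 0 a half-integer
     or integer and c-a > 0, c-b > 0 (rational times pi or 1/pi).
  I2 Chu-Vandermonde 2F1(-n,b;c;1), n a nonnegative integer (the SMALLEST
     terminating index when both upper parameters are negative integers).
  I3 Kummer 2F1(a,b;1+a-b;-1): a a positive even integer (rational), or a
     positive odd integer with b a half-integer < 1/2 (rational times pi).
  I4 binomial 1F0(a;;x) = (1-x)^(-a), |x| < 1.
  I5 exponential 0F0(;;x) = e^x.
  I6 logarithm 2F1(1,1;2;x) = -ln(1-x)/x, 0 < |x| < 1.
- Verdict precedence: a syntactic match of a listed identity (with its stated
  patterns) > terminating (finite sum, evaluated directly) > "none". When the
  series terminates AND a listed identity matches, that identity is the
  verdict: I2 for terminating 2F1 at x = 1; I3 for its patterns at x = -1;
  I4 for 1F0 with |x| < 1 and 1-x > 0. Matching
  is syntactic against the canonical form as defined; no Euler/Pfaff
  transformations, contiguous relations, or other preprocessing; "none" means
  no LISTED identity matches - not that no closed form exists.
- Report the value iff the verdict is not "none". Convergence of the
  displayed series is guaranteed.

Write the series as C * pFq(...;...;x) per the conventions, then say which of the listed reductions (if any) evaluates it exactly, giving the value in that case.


This is -\frac{1}{4} * 2F1(-10, 8; 19; -1) in reduced canonical form. Verdict: Kummer's theorem (I3) fires (x = -1; c = 19 equals 1+a-b for upper {-10, 8}: listed pattern). Hence: -\frac{153}{14}.

Key observation: x = -1 and the two k-th powers (prefactor -1/4) combine into one argument.
Step ratio: r(k) = -1 * (k-10) (k+8) / [(k+19) (k+1)] - rational in k. x = -1; t_0 = -\frac{1}{4}; negate the roots.


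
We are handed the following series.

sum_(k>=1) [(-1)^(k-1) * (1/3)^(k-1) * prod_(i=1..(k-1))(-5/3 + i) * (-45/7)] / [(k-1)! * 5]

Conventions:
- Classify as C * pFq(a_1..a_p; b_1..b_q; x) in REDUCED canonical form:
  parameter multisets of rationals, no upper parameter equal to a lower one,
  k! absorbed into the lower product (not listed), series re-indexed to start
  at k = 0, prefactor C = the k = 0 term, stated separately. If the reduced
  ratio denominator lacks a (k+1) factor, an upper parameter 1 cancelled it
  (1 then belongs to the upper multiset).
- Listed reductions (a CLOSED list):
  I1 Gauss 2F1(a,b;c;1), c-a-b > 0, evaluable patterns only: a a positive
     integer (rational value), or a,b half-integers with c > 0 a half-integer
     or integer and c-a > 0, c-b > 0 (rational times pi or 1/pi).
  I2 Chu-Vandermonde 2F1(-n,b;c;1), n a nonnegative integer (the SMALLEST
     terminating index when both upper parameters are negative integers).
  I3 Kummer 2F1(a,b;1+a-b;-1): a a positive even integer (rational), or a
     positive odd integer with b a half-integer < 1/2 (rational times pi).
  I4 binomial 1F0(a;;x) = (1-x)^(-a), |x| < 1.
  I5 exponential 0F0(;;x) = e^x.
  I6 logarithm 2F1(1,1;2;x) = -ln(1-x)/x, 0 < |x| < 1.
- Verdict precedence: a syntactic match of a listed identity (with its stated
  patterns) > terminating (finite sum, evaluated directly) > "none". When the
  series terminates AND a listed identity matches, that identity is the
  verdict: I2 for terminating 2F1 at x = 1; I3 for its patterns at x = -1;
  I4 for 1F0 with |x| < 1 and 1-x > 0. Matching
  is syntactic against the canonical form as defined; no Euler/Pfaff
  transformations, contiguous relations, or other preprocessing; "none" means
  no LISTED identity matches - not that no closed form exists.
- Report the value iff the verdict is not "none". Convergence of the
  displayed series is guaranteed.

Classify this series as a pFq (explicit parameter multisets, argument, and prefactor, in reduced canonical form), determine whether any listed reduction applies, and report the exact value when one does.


Reduced: x = -1/3, 1F0, upper = {-2/3}, lower = {-}, C = -9/7. Verdict: the binomial series (I4) applies (the 1F0 binomial series: exponent 2/3, x = -1/3). Hence: (-9/7) * (4/3)^(2/3).

The tell: with t_0 = -9/7, the (-1)^k factor (C = -9/7, x = -1/3) folds into the argument's sign.
Consecutive-term ratio: r(k) = (-1/3) * (k-2/3) / [(k+1)] - rational; roots negated = parameters, x = (-1/3), C = -9/7.


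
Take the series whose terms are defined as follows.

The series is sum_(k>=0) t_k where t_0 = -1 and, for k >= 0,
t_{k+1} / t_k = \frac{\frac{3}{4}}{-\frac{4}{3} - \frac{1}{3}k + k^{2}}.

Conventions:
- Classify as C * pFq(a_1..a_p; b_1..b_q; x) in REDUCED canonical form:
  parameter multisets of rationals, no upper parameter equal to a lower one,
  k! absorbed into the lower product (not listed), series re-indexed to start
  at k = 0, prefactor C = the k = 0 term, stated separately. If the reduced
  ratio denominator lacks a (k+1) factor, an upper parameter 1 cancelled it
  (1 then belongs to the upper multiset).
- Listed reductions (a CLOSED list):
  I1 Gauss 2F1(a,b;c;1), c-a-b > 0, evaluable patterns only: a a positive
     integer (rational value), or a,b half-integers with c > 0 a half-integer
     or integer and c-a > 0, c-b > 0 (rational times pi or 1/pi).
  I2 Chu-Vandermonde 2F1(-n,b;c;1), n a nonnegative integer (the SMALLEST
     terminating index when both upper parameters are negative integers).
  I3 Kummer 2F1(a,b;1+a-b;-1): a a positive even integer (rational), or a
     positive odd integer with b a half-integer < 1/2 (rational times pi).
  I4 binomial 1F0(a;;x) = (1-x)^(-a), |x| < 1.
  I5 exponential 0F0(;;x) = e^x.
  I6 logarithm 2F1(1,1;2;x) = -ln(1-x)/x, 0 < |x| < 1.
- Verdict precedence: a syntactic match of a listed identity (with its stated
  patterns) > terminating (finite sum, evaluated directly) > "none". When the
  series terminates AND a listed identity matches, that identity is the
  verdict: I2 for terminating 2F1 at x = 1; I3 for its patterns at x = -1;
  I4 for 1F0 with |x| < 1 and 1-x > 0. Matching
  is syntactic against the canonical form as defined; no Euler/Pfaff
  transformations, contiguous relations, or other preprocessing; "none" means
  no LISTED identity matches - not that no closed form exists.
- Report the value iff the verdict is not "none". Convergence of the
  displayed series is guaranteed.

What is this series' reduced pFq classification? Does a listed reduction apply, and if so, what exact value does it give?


The series (x = \frac{3}{4}) is 0F1: upper {-}, lower {-\frac{4}{3}}, prefactor -1. Verdict: none - at argument \frac{3}{4} the multisets {-} ; {-\frac{4}{3}} match no listed identity.

Key observation: t_0 being -1, factor the ratio over Q (C = -1, x = 3/4): negated roots = parameters.
Consecutive-term ratio: r(k) = \frac{3}{4} * 1 / [(k-\frac{4}{3}) (k+1)] - rational in k, leading ratio \frac{3}{4}; with t_0 = -1, classification follows.


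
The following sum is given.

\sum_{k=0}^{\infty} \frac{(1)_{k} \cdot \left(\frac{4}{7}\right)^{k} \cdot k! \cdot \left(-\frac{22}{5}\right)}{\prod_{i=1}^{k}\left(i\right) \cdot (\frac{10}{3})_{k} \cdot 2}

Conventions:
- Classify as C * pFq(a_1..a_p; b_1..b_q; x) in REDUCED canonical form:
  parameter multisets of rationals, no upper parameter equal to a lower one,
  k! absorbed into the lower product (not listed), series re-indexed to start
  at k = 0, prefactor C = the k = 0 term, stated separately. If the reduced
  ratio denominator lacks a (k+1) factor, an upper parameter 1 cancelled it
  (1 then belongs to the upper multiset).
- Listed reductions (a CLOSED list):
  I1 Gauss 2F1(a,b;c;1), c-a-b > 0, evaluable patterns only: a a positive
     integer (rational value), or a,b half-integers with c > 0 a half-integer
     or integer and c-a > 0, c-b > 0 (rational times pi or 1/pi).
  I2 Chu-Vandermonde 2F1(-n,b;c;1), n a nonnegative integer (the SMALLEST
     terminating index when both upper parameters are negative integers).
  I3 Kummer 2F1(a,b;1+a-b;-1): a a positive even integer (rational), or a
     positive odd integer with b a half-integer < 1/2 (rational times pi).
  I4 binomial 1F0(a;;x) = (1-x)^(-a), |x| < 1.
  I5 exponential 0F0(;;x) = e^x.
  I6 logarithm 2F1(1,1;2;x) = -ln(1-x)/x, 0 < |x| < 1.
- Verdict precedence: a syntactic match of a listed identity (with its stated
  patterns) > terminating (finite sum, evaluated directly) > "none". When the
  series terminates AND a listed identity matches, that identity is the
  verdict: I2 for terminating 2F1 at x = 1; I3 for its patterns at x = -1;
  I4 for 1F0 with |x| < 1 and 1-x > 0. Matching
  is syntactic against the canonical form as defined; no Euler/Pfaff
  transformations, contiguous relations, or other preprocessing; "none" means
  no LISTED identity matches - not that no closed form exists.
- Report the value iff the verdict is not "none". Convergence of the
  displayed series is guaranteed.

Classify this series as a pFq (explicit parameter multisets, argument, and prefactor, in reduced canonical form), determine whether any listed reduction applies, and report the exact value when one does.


This is -\frac{11}{5} * 2F1(1, 1; \frac{10}{3}; \frac{4}{7}) in reduced canonical form. Verdict: none. No listed pattern accepts 2F1(1, 1; \frac{10}{3}; \frac{4}{7}).

Structural cue: t_0 being -\frac{11}{5}, the product of the first k integers (C = -11/5) is k!.
Step ratio: r(k) = \frac{4}{7} * (k+1) (k+1) / [(k+\frac{10}{3}) (k+1)] - rational in k, leading ratio \frac{4}{7}; with t_0 = -\frac{11}{5}, classification follows.


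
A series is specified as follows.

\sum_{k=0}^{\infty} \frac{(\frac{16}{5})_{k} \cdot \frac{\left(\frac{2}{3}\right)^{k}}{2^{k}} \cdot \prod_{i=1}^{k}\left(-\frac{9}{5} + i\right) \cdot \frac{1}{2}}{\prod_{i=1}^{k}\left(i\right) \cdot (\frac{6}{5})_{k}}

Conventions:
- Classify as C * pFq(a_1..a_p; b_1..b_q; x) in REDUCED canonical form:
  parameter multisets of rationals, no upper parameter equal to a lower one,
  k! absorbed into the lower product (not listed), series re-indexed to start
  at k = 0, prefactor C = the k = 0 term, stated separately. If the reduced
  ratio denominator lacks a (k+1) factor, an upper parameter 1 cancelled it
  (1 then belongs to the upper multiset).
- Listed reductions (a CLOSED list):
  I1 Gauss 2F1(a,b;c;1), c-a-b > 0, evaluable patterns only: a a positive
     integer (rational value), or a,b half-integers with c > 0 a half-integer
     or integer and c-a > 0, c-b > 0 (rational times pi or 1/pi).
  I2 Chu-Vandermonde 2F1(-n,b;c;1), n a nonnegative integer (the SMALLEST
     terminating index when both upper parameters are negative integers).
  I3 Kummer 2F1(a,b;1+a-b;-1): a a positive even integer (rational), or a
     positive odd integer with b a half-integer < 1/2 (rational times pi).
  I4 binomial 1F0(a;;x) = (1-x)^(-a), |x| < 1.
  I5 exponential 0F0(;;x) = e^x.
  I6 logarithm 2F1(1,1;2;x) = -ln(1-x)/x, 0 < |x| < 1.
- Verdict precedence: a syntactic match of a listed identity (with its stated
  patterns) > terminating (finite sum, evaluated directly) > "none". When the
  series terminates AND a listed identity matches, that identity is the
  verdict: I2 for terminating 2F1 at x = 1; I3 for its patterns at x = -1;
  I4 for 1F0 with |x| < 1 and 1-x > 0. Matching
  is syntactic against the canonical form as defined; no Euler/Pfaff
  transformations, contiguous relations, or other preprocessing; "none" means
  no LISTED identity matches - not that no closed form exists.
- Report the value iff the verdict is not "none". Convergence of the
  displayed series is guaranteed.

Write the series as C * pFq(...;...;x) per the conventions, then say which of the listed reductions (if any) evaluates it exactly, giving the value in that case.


The series (x = \frac{1}{3}) is 2F1: upper {-\frac{4}{5}, \frac{16}{5}}, lower {\frac{6}{5}}, prefactor \frac{1}{2}. Verdict: none (x = \frac{1}{3}): each listed identity misses the multisets {-\frac{4}{5}, \frac{16}{5}} ; {\frac{6}{5}}.

The tell: from the first term \frac{1}{2}: the running product (C = 1/2) telescopes to a rising factorial.
Term ratio: r(k) = \frac{1}{3} * (k-\frac{4}{5}) (k+\frac{16}{5}) / [(k+\frac{6}{5}) (k+1)] - poly over poly, x = \frac{1}{3} from leading terms; C = \frac{1}{2} at k = 0.


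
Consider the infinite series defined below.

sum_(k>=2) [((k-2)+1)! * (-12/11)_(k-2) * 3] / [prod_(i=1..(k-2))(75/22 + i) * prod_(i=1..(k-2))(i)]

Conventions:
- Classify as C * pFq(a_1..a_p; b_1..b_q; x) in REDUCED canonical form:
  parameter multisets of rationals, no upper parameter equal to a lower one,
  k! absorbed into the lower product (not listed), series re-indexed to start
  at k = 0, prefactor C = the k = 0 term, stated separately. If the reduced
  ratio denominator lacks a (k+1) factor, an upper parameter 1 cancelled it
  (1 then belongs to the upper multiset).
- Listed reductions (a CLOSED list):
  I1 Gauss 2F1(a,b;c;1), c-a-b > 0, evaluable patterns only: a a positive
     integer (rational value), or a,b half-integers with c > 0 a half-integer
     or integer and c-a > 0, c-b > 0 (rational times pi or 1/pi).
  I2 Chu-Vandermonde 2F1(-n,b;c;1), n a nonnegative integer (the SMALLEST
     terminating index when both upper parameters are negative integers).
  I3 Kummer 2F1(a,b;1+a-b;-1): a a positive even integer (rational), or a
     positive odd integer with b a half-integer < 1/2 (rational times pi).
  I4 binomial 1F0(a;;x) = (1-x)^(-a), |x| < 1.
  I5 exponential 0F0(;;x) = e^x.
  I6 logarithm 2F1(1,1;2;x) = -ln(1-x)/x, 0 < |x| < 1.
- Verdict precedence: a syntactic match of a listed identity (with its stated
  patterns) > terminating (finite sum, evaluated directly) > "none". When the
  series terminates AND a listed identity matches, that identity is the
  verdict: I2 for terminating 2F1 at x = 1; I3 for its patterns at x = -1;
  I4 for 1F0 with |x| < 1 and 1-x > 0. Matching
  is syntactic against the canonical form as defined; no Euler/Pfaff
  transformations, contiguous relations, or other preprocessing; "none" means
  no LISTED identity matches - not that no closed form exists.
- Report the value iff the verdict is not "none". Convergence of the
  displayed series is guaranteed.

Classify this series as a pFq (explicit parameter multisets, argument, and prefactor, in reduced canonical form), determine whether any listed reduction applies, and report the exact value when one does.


The series (x = 1) is 2F1: upper {-12/11, 2}, lower {97/22}, prefactor 3. Verdict at x = 1: Gauss (I1, integer-parameter pattern) matches (x = 1: the Gamma ratio telescopes since c-a-b = 7/2 > 0 and a = 2 in Z>0). Exact value: 1325/847.

Key observation: x = 1 and the product of the first k integers (prefactor 3) is k!.
Consecutive-term ratio: r(k) = 1 * (k-12/11) (k+2) / [(k+97/22) (k+1)] - rational in k. x = 1; t_0 = 3; negate the roots.


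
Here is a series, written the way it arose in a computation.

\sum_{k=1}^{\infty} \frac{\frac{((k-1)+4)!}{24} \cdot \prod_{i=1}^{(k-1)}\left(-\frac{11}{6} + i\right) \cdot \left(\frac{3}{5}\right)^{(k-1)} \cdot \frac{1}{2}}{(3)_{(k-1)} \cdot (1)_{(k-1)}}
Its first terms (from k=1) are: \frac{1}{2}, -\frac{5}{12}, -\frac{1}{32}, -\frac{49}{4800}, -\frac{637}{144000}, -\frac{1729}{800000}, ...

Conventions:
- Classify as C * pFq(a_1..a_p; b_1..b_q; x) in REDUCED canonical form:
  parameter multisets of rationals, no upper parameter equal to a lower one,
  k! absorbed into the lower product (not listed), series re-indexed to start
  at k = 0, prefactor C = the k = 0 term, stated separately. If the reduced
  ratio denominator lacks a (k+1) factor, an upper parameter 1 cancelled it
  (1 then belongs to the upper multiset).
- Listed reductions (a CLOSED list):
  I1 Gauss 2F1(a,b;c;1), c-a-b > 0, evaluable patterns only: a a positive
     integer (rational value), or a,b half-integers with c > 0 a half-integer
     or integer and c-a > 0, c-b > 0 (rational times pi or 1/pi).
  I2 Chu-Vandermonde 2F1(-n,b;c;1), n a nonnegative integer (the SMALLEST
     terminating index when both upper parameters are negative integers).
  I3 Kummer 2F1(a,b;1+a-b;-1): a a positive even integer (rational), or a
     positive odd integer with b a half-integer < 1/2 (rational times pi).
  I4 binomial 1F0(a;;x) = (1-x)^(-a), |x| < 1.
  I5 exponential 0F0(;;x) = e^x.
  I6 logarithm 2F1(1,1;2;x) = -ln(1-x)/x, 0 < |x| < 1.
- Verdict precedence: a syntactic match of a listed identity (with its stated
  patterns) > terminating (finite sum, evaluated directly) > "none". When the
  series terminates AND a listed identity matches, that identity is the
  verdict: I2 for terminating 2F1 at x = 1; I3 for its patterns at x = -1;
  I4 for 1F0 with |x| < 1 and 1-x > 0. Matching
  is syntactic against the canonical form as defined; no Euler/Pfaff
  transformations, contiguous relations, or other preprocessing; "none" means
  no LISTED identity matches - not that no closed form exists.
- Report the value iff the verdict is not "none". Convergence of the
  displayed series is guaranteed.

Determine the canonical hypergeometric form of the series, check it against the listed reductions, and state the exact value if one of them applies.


With C = \frac{1}{2}: the canonical form is 2F1(-\frac{5}{6}, 5; 3; \frac{3}{5}). Verdict: none - this 2F1 at x = \frac{3}{5} matches no listed pattern, and upper {-\frac{5}{6}, 5} holds no stopper.

Key observation: x = \frac{3}{5} and (1)_k (C = 1/2) is k! itself.
Term ratio: r(k) = \frac{3}{5} * (k-\frac{5}{6}) (k+5) / [(k+3) (k+1)] - poly over poly, x = \frac{3}{5} from leading terms; C = \frac{1}{2} at k = 0.


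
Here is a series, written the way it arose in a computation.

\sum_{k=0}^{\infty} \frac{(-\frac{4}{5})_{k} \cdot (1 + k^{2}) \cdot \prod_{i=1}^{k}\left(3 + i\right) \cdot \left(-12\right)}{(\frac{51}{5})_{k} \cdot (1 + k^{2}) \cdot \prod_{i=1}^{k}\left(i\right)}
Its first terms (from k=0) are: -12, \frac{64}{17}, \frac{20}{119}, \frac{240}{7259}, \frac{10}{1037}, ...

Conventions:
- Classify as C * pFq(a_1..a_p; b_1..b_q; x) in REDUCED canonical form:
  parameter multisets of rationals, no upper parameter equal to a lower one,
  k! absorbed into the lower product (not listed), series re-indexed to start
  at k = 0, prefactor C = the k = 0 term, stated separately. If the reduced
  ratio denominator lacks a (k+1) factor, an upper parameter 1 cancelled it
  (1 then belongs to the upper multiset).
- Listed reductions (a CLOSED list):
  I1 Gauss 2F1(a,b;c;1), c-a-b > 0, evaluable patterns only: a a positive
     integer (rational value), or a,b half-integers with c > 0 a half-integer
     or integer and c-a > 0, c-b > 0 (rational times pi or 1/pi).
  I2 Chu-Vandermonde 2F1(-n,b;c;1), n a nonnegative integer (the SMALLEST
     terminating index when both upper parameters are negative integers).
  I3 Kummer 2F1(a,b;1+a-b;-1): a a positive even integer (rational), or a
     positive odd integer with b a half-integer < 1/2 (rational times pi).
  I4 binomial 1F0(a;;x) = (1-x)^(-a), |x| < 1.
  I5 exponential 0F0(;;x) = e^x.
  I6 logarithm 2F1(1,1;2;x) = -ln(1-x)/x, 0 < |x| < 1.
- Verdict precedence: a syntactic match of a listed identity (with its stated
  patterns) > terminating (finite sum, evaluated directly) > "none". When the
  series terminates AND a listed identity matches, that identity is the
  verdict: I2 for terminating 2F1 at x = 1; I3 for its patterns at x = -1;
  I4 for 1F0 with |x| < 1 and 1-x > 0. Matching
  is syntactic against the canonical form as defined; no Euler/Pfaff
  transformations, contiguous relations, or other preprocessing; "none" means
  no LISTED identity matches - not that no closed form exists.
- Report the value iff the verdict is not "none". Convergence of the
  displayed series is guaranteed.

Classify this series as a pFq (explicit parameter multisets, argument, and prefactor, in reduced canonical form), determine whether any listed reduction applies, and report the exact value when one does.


The series (x = 1) is 2F1: upper {-\frac{4}{5}, 4}, lower {\frac{51}{5}}, prefactor -12. Verdict: Gauss's theorem (I1) matches (x = 1: the Gamma ratio telescopes since c-a-b = 7 > 0 and a = 4 in Z>0). Its exact value is -\frac{175398}{21875}.

Key observation: from the first term -12: striking the common factor k^2 + 1 reduces the term (C = -12, x = 1).
Consecutive-term ratio: r(k) = 1 * (k-\frac{4}{5}) (k+4) / [(k+\frac{51}{5}) (k+1)] - rational in k. x = 1; t_0 = -12; negate the roots.
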